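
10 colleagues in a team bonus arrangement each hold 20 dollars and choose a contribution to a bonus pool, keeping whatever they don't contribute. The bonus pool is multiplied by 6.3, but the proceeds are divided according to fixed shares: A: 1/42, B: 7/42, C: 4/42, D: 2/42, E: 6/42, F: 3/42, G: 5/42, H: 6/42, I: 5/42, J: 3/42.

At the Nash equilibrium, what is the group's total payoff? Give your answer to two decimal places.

306.00 dollars

Each unit j contributes comes back to j as 6.3 × (j's share), so j prefers to contribute only if that share exceeds 1/6.3 = 0.1587; otherwise keeping the unit dominates.
The only share above 0.1587 is B's 7/42, contributing 20; the remaining 9 contribute 0. Total contributed: 20.
The bonus pool pays out 6.3 × 20 = 126.00 in total (split across the unequal shares, but the aggregate is all that matters for the group sum).
The 9 free-riders keep 20 each, adding 180. Group total = 180 + 126.00 = 306.00.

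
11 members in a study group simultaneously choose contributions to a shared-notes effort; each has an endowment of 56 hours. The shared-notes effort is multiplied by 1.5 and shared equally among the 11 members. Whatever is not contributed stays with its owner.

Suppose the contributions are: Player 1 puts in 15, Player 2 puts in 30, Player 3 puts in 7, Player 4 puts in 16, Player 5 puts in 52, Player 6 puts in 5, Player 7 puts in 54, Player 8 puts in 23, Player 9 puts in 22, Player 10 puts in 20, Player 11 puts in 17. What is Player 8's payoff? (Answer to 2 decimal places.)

Total contributed: 15 + 30 + 7 + 16 + 52 + 5 + 54 + 23 + 22 + 20 + 17 = 261.
Each receives 1.5 × 261 / 11 = 35.59 from the shared-notes effort.
Player 8 keeps 56 − 23 = 33, so Player 8's payoff is 33 + 35.59 = 68.59.

68.59 hours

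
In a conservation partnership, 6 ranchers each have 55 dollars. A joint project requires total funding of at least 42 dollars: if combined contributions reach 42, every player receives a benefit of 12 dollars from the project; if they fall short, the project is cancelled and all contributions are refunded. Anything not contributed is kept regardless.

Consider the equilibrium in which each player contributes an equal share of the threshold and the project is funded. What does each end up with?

60 dollars

Equal share of the threshold: 42/6 = 7.
At this profile no one gains by cutting their contribution: any cut drops the total below 42, the project is cancelled, contributions are refunded, and the deviator ends with 55, which is less than 55 − 7 + 12 = 60. Contributing more than 7 just wastes the excess. So contributing exactly 7 is a best response.
Each player's payoff: 55 − 7 + 12 = 60.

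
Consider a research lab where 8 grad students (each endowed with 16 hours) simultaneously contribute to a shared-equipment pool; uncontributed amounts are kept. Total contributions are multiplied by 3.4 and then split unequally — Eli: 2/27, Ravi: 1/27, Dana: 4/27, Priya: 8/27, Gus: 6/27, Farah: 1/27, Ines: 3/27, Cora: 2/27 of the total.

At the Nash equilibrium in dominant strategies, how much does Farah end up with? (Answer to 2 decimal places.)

Player j's private return per contributed unit is 3.4 × (j's share). Contributing is weakly dominant for j when that share is at least 1/3.4 = 0.2941, and contributing 0 is dominant otherwise.
The only share above 0.2941 is Priya's 8/27, contributing 16; the remaining 7 contribute 0. Total contributed: 16.
Farah keeps 16 and receives 3.4 × 16 × 1/27 = 2.01 from the shared-equipment pool, for a payoff of 18.01.

18.01 hours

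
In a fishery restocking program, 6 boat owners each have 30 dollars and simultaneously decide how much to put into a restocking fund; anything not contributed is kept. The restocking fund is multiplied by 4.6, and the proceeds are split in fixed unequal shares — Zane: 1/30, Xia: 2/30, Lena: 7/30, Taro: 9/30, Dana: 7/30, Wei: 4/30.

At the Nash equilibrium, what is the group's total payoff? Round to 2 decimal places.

Player j's private return per contributed unit is 4.6 × (j's share). Contributing is weakly dominant for j when that share is at least 1/4.6 = 0.2174, and contributing 0 is dominant otherwise.
The shares above 0.2174 belong to Lena, Taro and Dana, contributing 30 each; the remaining 3 contribute 0. Total contributed: 90.
The restocking fund pays out 4.6 × 90 = 414.00 in total (split across the unequal shares, but the aggregate is all that matters for the group sum).
The 3 free-riders keep 30 each, adding 90. Group total = 90 + 414.00 = 504.00.

504.00 dollars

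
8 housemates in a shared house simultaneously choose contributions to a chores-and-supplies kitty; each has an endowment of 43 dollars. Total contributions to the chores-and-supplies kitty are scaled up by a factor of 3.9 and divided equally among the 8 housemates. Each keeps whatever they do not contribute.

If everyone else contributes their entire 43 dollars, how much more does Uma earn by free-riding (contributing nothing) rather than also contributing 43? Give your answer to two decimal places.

22.04 dollars

Switching from a contribution of 43 to 0 lets Uma keep an extra 43 dollars, but lowers the chores-and-supplies kitty by 43, which costs Uma their own share of that drop: 3.9/8 × 43 = 20.96.
Net gain = 43 − 20.96 = 22.04. The private return per contributed unit (0.4875) is below 1, so free-riding is indeed the best response regardless of what the others do.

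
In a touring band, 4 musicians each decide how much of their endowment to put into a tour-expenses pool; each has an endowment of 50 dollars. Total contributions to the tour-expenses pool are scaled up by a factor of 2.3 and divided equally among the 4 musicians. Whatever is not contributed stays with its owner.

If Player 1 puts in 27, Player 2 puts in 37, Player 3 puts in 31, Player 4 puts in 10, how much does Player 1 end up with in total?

Total contributed: 27 + 37 + 31 + 10 = 105.
Each receives 2.3 × 105 / 4 = 60.38 from the tour-expenses pool.
Player 1 keeps 50 − 27 = 23, so Player 1's payoff is 23 + 60.38 = 83.38.

83.38 dollars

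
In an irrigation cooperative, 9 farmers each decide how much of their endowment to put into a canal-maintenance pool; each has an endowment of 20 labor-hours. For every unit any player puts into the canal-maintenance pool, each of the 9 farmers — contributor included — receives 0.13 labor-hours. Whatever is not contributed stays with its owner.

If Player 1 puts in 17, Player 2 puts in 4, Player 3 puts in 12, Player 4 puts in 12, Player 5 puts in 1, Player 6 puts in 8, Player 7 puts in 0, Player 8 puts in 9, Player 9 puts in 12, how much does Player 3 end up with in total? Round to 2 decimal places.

Total contributed: 17 + 4 + 12 + 12 + 1 + 8 + 0 + 9 + 12 = 75.
Each receives 0.13 × 75 = 9.75 from the canal-maintenance pool.
Player 3 keeps 20 − 12 = 8, so Player 3's payoff is 8 + 9.75 = 17.75.

17.75 labor-hours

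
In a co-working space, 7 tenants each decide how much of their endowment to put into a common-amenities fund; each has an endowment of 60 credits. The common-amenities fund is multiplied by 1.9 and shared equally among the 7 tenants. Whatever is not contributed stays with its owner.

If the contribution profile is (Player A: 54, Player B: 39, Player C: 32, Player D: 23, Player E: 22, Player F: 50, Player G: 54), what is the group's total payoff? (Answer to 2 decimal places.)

666.60 credits

Total contributed: 54 + 39 + 32 + 23 + 22 + 50 + 54 = 274; total kept: 7 × 60 − 274 = 146.
The common-amenities fund pays out 1.9 × 274 = 520.60 in aggregate.
Group total = 146 + 520.60 = 666.60.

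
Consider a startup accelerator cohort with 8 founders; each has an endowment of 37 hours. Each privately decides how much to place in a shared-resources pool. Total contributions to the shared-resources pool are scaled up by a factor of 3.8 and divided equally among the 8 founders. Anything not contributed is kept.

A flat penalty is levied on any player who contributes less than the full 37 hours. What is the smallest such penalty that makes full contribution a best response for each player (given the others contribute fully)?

19.43 hours

Given the others contribute fully, the best deviation is to contribute 0 (any partial contribution still incurs the fine and gives up units whose private return 0.4750 is below 1).
Deviating from 37 to 0 saves 37 hours but forfeits the deviator's share of the drop in the shared-resources pool: 3.8/8 × 37 = 17.57.
So the deviation gain is 37 − 17.57 = 19.43, and the fine must be at least 19.43 hours to wipe it out.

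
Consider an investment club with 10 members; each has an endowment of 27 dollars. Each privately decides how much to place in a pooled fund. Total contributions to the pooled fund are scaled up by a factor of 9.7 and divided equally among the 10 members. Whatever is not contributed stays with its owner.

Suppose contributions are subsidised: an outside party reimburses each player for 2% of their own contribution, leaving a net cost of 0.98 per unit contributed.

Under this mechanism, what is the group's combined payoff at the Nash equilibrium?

The effective private return is (9.7/10) / 0.98 = 0.9898, which is still under 1, so the mechanism doesn't change anyone's dominant strategy: zero contribution.
Everyone keeps their endowment and the group total is 10 × 27 = 270.

270.00 dollars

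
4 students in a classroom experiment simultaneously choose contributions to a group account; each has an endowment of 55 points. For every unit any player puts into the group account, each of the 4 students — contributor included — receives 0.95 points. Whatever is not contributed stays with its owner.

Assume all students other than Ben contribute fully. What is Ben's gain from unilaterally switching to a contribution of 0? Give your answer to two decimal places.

2.75 points

Switching from a contribution of 55 to 0 lets Ben keep an extra 55 points, but lowers the group account by 55, which costs Ben their own share of that drop: 0.95 × 55 = 52.25.
Net gain = 55 − 52.25 = 2.75. The private return per contributed unit (0.95) is below 1, so free-riding is indeed the best response regardless of what the others do.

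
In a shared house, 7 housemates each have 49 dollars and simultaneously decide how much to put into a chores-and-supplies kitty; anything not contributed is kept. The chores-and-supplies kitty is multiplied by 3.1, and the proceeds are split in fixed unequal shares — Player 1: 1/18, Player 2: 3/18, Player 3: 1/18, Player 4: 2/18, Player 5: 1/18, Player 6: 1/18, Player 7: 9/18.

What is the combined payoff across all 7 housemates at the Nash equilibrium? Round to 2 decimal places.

445.90 dollars

For player j, contributing a unit is worthwhile iff 3.1 × (j's share) ≥ 1, i.e. iff j's share is at least 0.3226.
Player 7 alone (share 9/18) is above the threshold, contributing 49; the remaining 6 contribute 0. Total contributed: 49.
The chores-and-supplies kitty pays out 3.1 × 49 = 151.90 in total (split across the unequal shares, but the aggregate is all that matters for the group sum).
The 6 free-riders keep 49 each, adding 294. Group total = 294 + 151.90 = 445.90.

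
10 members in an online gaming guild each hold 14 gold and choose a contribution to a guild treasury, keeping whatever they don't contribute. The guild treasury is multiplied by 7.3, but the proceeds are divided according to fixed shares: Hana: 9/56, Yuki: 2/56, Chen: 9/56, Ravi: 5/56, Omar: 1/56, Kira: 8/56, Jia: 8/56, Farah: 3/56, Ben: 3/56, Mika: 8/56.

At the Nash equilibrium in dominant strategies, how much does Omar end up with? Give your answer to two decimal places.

23.13 gold

Player j's private return per contributed unit is 7.3 × (j's share). Contributing is weakly dominant for j when that share is at least 1/7.3 = 0.1370, and contributing 0 is dominant otherwise.
The shares above 0.1370 belong to Hana, Chen, Kira, Jia and Mika, contributing 14 each; the remaining 5 contribute 0. Total contributed: 70.
Omar keeps 14 and receives 7.3 × 70 × 1/56 = 9.13 from the guild treasury, for a payoff of 23.13.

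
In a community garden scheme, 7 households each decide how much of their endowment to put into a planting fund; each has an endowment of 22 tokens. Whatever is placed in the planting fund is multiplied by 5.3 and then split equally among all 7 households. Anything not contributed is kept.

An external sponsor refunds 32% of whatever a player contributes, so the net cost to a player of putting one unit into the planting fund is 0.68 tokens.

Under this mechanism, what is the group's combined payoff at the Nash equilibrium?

865.48 tokens

Under the mechanism each unit contributed yields (5.3/7) / 0.68 = 1.1134 back to its contributor per unit of net cost, which exceeds 1, making full contribution the dominant choice for everyone.
So the Nash equilibrium is full contribution by all 7; the group earns 7 × (22 × 0.32 + 5.3 × 22) = 865.48.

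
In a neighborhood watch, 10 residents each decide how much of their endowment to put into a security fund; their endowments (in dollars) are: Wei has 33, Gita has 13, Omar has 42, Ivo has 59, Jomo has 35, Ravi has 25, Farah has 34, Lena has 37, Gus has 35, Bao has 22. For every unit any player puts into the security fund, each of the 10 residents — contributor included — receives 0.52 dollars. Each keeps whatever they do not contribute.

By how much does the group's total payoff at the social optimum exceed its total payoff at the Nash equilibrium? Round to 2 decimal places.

The private return per contributed unit is 0.52 < 1 for everyone, so the Nash equilibrium is zero contribution and the group total is Σ E_j = 33 + 13 + 42 + 59 + 35 + 25 + 34 + 37 + 35 + 22 = 335.
Each contributed unit returns 5.200 to the group, so the social optimum is full contribution by everyone: group total = 5.200 × 335 = 1742.00.
Efficiency loss = (5.200 − 1) × 335 = 1407.00.

1407.00 dollars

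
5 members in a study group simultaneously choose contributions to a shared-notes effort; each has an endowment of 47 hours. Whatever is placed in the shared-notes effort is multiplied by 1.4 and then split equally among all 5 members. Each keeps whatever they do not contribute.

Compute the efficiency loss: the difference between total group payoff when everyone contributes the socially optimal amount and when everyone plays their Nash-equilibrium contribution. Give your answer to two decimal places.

Each contributed unit returns 1.4/5 = 0.2800 to its contributor — below 1 — so contributing 0 is dominant for every player. At the Nash equilibrium everyone keeps their 47, and the group total is 5 × 47 = 235.
Each contributed unit returns 1.400 to the group as a whole (0.2800 to each of 5 players), which exceeds 1, so the social optimum is full contribution: group total = 1.400 × 235 = 329.00.
Efficiency loss = 329.00 − 235 = 94.00.

94.00 hours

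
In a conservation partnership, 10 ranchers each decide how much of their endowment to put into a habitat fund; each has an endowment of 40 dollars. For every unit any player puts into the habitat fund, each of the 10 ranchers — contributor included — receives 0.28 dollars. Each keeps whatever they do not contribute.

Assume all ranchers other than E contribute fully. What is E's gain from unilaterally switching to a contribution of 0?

Switching from a contribution of 40 to 0 lets E keep an extra 40 dollars, but lowers the habitat fund by 40, which costs E their own share of that drop: 0.28 × 40 = 11.20.
Net gain = 40 − 11.20 = 28.80. The private return per contributed unit (0.28) is below 1, so free-riding is indeed the best response regardless of what the others do.

28.80 dollars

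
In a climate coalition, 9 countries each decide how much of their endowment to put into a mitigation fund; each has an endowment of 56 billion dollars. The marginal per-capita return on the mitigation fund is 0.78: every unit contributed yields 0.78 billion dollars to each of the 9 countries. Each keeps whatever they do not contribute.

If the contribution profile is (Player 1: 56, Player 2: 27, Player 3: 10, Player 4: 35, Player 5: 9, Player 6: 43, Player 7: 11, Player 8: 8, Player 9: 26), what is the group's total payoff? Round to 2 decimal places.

Total contributed: 56 + 27 + 10 + 35 + 9 + 43 + 11 + 8 + 26 = 225; total kept: 9 × 56 − 225 = 279.
The mitigation fund pays out 0.78 × 9 × 225 = 1579.50 in aggregate.
Group total = 279 + 1579.50 = 1858.50.

1858.50 billion dollars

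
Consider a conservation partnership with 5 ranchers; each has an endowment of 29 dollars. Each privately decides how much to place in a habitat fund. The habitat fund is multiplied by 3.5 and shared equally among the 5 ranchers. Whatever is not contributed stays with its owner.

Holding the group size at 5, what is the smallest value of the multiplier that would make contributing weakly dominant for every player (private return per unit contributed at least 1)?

5

A contributed unit returns (multiplier)/5 to its contributor.
This reaches 1 exactly when the multiplier is 5.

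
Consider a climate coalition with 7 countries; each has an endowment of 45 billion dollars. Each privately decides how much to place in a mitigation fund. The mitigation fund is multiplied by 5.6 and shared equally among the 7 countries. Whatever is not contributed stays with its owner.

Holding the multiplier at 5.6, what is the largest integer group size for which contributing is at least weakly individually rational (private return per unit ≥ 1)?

5

Private return per unit is 5.6/(group size), which is ≥ 1 whenever the group size is ≤ 5.6.
The largest such integer is 5.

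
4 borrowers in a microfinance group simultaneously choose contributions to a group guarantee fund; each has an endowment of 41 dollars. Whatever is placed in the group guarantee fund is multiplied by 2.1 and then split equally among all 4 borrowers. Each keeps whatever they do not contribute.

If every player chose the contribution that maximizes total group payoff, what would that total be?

Each contributed unit returns 2.100 to the group as a whole (0.5250 to each of 4 players), which exceeds 1, so the social optimum is full contribution: group total = 2.100 × 164 = 344.40.

344.40 dollars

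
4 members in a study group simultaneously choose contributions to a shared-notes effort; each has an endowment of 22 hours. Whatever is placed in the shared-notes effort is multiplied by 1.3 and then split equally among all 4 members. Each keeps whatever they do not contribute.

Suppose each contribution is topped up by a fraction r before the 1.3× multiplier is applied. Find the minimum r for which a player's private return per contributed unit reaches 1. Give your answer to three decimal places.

2.077

With matching at rate r, one contributed unit becomes (1 + r) in the shared-notes effort and returns 1.3 × (1 + r) / 4 to the contributor.
Setting this equal to 1: 1 + r = 4/1.3 = 3.0769.
So the minimum matching rate is r = 3.0769 − 1 = 2.077.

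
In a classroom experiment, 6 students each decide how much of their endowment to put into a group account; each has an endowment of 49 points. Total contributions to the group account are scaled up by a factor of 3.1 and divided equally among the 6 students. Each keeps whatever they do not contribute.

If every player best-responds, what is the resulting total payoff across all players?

Each contributed unit returns 3.1/6 = 0.5167 to its contributor — below 1 — so contributing 0 is dominant for every player. At the Nash equilibrium everyone keeps their 49, and the group total is 6 × 49 = 294.

294.00 points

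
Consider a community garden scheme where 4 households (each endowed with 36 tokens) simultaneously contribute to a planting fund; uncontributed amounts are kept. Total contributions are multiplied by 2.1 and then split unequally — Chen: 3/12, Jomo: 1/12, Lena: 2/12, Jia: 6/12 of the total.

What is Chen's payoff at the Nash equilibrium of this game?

54.90 tokens

Each unit j contributes comes back to j as 2.1 × (j's share), so j prefers to contribute only if that share exceeds 1/2.1 = 0.4762; otherwise keeping the unit dominates.
Jia alone (share 6/12) is above the threshold, contributing 36; the remaining 3 contribute 0. Total contributed: 36.
Chen keeps 36 and receives 2.1 × 36 × 3/12 = 18.90 from the planting fund, for a payoff of 54.90.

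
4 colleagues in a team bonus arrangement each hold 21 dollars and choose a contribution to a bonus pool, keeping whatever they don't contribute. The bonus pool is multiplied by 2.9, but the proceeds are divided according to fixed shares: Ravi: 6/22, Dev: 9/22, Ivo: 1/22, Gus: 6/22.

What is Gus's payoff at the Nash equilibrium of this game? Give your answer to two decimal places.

37.61 dollars

For player j, contributing a unit is worthwhile iff 2.9 × (j's share) ≥ 1, i.e. iff j's share is at least 0.3448.
The only share above 0.3448 is Dev's 9/22, contributing 21; the remaining 3 contribute 0. Total contributed: 21.
Gus keeps 21 and receives 2.9 × 21 × 6/22 = 16.61 from the bonus pool, for a payoff of 37.61.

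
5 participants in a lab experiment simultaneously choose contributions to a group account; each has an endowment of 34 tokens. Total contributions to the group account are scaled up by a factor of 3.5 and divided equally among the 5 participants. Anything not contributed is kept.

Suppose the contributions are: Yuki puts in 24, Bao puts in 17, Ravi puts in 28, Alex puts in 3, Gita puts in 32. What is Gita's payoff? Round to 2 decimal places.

74.80 tokens

Total contributed: 24 + 17 + 28 + 3 + 32 = 104.
Each receives 3.5 × 104 / 5 = 72.80 from the group account.
Gita keeps 34 − 32 = 2, so Gita's payoff is 2 + 72.80 = 74.80.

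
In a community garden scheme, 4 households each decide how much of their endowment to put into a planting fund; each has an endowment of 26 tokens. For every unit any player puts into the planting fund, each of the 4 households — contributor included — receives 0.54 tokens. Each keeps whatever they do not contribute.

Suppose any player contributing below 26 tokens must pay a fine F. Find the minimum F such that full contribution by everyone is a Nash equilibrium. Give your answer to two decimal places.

11.96 tokens

Given the others contribute fully, the best deviation is to contribute 0 (any partial contribution still incurs the fine and gives up units whose private return 0.54 is below 1).
Deviating from 26 to 0 saves 26 tokens but forfeits the deviator's share of the drop in the planting fund: 0.54 × 26 = 14.04.
So the deviation gain is 26 − 14.04 = 11.96, and the fine must be at least 11.96 tokens to wipe it out.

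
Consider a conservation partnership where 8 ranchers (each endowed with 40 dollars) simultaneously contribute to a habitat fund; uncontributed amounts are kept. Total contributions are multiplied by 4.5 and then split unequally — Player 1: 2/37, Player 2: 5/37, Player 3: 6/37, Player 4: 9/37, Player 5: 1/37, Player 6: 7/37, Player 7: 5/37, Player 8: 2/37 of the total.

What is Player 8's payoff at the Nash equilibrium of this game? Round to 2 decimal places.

Player j's private return per contributed unit is 4.5 × (j's share). Contributing is weakly dominant for j when that share is at least 1/4.5 = 0.2222, and contributing 0 is dominant otherwise.
Only Player 4 (9/37) clears that bar, contributing 40; the remaining 7 contribute 0. Total contributed: 40.
Player 8 keeps 40 and receives 4.5 × 40 × 2/37 = 9.73 from the habitat fund, for a payoff of 49.73.

49.73 dollars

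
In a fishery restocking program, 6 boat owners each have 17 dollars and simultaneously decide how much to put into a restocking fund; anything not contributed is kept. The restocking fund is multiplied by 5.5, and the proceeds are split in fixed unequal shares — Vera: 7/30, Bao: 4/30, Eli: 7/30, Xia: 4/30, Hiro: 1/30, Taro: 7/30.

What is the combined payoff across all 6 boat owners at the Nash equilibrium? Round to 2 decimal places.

331.50 dollars

A player with share s gets back 5.5·s per unit contributed, so full contribution is dominant for anyone with s > 1/5.5 = 0.1818 and zero contribution is dominant for anyone below.
Vera, Eli and Taro are above the threshold, contributing 17 each; the remaining 3 contribute 0. Total contributed: 51.
The restocking fund pays out 5.5 × 51 = 280.50 in total (split across the unequal shares, but the aggregate is all that matters for the group sum).
The 3 free-riders keep 17 each, adding 51. Group total = 51 + 280.50 = 331.50.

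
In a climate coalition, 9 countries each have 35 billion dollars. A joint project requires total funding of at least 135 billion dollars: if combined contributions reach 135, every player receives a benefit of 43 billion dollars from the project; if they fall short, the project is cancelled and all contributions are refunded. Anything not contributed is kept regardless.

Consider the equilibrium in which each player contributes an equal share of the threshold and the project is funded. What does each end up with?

Equal share of the threshold: 135/9 = 15.
At this profile no one gains by cutting their contribution: any cut drops the total below 135, the project is cancelled, contributions are refunded, and the deviator ends with 35, which is less than 35 − 15 + 43 = 63. Contributing more than 15 just wastes the excess. So contributing exactly 15 is a best response.
Each player's payoff: 35 − 15 + 43 = 63.

63 billion dollars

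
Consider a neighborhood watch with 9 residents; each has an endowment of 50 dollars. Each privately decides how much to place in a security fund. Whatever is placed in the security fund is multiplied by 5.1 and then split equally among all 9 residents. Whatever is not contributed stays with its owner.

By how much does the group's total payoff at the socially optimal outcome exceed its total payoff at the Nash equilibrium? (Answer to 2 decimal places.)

1845.00 dollars

Each contributed unit returns 5.1/9 = 0.5667 to its contributor — below 1 — so contributing 0 is dominant for every player. At the Nash equilibrium everyone keeps their 50, and the group total is 9 × 50 = 450.
Each contributed unit returns 5.100 to the group as a whole (0.5667 to each of 9 players), which exceeds 1, so the social optimum is full contribution: group total = 5.100 × 450 = 2295.00.
Efficiency loss = 2295.00 − 450 = 1845.00.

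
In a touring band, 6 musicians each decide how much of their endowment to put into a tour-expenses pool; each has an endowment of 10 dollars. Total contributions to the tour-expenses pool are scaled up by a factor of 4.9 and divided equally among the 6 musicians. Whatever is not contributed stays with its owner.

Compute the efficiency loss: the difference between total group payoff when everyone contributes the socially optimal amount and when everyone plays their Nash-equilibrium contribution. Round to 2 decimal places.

234.00 dollars

Each contributed unit returns 4.9/6 = 0.8167 to its contributor — below 1 — so contributing 0 is dominant for every player. At the Nash equilibrium everyone keeps their 10, and the group total is 6 × 10 = 60.
Each contributed unit returns 4.900 to the group as a whole (0.8167 to each of 6 players), which exceeds 1, so the social optimum is full contribution: group total = 4.900 × 60 = 294.00.
Efficiency loss = 294.00 − 60 = 234.00.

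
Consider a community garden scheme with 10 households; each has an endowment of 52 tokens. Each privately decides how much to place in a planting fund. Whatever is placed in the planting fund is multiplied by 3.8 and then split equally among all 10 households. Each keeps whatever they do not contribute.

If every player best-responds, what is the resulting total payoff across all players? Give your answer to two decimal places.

Each contributed unit returns 3.8/10 = 0.3800 to its contributor — below 1 — so contributing 0 is dominant for every player. At the Nash equilibrium everyone keeps their 52, and the group total is 10 × 52 = 520.

520.00 tokens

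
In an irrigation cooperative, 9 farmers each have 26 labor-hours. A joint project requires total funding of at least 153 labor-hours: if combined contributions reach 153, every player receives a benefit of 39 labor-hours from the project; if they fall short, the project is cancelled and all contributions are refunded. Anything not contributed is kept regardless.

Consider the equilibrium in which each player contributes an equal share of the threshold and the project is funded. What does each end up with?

48 labor-hours

Equal share of the threshold: 153/9 = 17.
At this profile no one gains by cutting their contribution: any cut drops the total below 153, the project is cancelled, contributions are refunded, and the deviator ends with 26, which is less than 26 − 17 + 39 = 48. Contributing more than 17 just wastes the excess. So contributing exactly 17 is a best response.
Each player's payoff: 26 − 17 + 39 = 48.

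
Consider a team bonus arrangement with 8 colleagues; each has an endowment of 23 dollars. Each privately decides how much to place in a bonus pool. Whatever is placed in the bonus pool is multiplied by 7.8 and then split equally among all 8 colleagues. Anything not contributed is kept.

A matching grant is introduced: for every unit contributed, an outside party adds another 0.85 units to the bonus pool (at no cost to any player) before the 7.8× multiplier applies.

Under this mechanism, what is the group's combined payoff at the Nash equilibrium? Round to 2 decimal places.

2655.12 dollars

Under the mechanism each unit contributed yields 7.8 × 1.85 / 8 = 1.8038 back to its contributor per unit of net cost, which exceeds 1, making full contribution the dominant choice for everyone.
So the Nash equilibrium is full contribution by all 8; the group earns 7.8 × 1.85 × 184 = 2655.12.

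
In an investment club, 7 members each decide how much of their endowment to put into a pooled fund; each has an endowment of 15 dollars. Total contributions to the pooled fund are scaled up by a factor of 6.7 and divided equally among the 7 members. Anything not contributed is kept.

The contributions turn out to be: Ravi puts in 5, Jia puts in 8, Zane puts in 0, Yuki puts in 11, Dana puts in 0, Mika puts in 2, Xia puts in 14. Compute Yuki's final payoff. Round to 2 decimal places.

Total contributed: 5 + 8 + 0 + 11 + 0 + 2 + 14 = 40.
Each receives 6.7 × 40 / 7 = 38.29 from the pooled fund.
Yuki keeps 15 − 11 = 4, so Yuki's payoff is 4 + 38.29 = 42.29.

42.29 dollars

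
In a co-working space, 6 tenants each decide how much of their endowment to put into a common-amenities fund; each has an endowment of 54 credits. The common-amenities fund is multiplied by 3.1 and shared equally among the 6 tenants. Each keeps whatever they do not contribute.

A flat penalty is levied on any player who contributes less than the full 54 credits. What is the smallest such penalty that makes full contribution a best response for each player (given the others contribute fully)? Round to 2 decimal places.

26.10 credits

Given the others contribute fully, the best deviation is to contribute 0 (any partial contribution still incurs the fine and gives up units whose private return 0.5167 is below 1).
Deviating from 54 to 0 saves 54 credits but forfeits the deviator's share of the drop in the common-amenities fund: 3.1/6 × 54 = 27.90.
So the deviation gain is 54 − 27.90 = 26.10, and the fine must be at least 26.10 credits to wipe it out.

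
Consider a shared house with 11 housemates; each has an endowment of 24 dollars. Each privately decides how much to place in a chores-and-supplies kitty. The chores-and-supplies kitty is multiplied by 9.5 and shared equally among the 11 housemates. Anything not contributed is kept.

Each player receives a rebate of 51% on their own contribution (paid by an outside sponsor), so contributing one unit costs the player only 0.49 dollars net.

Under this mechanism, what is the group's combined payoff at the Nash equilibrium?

2642.64 dollars

The effective private return per unit is now (9.5/11) / 0.49 = 1.7625 > 1, so every player's dominant strategy flips to full contribution.
So the Nash equilibrium is full contribution by all 11; the group earns 11 × (24 × 0.51 + 9.5 × 24) = 2642.64.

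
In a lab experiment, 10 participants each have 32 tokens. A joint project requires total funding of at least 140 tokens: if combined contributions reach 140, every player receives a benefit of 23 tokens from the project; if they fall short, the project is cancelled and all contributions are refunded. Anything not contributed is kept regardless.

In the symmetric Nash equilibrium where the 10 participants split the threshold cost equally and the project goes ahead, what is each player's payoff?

Equal share of the threshold: 140/10 = 14.
At this profile no one gains by cutting their contribution: any cut drops the total below 140, the project is cancelled, contributions are refunded, and the deviator ends with 32, which is less than 32 − 14 + 23 = 41. Contributing more than 14 just wastes the excess. So contributing exactly 14 is a best response.
Each player's payoff: 32 − 14 + 23 = 41.

41 tokens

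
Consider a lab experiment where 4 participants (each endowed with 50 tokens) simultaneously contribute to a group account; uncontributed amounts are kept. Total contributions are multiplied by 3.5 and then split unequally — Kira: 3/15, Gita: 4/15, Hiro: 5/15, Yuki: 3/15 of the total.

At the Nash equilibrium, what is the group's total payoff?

325.00 tokens

Player j's private return per contributed unit is 3.5 × (j's share). Contributing is weakly dominant for j when that share is at least 1/3.5 = 0.2857, and contributing 0 is dominant otherwise.
Only Hiro (5/15) clears that bar, contributing 50; the remaining 3 contribute 0. Total contributed: 50.
The group account pays out 3.5 × 50 = 175.00 in total (split across the unequal shares, but the aggregate is all that matters for the group sum).
The 3 free-riders keep 50 each, adding 150. Group total = 150 + 175.00 = 325.00.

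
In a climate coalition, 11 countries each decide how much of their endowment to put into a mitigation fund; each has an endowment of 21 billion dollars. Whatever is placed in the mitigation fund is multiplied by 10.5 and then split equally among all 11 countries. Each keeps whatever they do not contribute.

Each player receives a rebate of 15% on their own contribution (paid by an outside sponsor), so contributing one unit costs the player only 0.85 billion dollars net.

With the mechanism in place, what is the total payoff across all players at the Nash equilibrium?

The effective private return per unit is now (10.5/11) / 0.85 = 1.1230 > 1, so every player's dominant strategy flips to full contribution.
So the Nash equilibrium is full contribution by all 11; the group earns 11 × (21 × 0.15 + 10.5 × 21) = 2460.15.

2460.15 billion dollars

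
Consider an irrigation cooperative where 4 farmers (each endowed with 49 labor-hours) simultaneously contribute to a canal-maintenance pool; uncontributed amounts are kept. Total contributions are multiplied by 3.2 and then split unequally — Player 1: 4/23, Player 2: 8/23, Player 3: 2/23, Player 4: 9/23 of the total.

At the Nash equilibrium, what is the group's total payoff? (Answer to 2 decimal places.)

Player j's private return per contributed unit is 3.2 × (j's share). Contributing is weakly dominant for j when that share is at least 1/3.2 = 0.3125, and contributing 0 is dominant otherwise.
Player 2 and Player 4 are above the threshold, contributing 49 each; the remaining 2 contribute 0. Total contributed: 98.
The canal-maintenance pool pays out 3.2 × 98 = 313.60 in total (split across the unequal shares, but the aggregate is all that matters for the group sum).
The 2 free-riders keep 49 each, adding 98. Group total = 98 + 313.60 = 411.60.

411.60 labor-hours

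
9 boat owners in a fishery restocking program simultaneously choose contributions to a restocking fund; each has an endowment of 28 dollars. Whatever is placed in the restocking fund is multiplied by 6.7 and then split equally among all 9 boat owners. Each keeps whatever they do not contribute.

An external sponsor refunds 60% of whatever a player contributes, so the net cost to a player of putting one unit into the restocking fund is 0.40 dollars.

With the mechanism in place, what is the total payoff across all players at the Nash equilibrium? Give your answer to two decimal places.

1839.60 dollars

Under the mechanism each unit contributed yields (6.7/9) / 0.40 = 1.8611 back to its contributor per unit of net cost, which exceeds 1, making full contribution the dominant choice for everyone.
At the Nash equilibrium everyone contributes 28. Group total payoff = 9 × (28 × 0.60 + 6.7 × 28) = 1839.60.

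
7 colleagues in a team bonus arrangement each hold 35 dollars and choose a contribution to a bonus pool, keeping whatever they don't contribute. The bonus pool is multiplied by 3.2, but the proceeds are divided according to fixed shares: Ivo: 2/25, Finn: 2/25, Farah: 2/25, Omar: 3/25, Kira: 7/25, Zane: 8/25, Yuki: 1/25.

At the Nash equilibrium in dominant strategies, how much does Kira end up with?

66.36 dollars

For player j, contributing a unit is worthwhile iff 3.2 × (j's share) ≥ 1, i.e. iff j's share is at least 0.3125.
The only share above 0.3125 is Zane's 8/25, contributing 35; the remaining 6 contribute 0. Total contributed: 35.
Kira keeps 35 and receives 3.2 × 35 × 7/25 = 31.36 from the bonus pool, for a payoff of 66.36.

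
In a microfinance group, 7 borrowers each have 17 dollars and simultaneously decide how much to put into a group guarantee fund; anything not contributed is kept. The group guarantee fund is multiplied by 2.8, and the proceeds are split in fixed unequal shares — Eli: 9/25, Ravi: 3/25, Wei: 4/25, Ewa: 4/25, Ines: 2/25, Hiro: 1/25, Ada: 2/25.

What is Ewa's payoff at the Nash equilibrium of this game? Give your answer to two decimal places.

Each unit j contributes comes back to j as 2.8 × (j's share), so j prefers to contribute only if that share exceeds 1/2.8 = 0.3571; otherwise keeping the unit dominates.
Only Eli (9/25) clears that bar, contributing 17; the remaining 6 contribute 0. Total contributed: 17.
Ewa keeps 17 and receives 2.8 × 17 × 4/25 = 7.62 from the group guarantee fund, for a payoff of 24.62.

24.62 dollars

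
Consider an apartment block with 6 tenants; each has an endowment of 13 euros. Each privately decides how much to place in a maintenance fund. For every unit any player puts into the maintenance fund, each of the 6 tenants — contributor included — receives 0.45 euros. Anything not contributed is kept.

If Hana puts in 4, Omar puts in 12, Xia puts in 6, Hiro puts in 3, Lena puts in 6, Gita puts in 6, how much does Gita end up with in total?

Total contributed: 4 + 12 + 6 + 3 + 6 + 6 = 37.
Each receives 0.45 × 37 = 16.65 from the maintenance fund.
Gita keeps 13 − 6 = 7, so Gita's payoff is 7 + 16.65 = 23.65.

23.65 euros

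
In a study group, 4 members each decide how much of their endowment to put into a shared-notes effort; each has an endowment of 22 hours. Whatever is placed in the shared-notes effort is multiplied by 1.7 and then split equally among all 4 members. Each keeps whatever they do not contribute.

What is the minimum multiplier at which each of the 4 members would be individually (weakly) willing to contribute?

A contributed unit returns (multiplier)/4 to its contributor.
This reaches 1 exactly when the multiplier is 4.

4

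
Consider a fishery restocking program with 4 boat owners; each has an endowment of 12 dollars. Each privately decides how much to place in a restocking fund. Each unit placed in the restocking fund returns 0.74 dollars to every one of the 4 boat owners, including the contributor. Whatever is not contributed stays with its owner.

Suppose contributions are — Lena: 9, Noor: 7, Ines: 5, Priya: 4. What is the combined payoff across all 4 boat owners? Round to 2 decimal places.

97.00 dollars

Total contributed: 9 + 7 + 5 + 4 = 25; total kept: 4 × 12 − 25 = 23.
The restocking fund pays out 0.74 × 4 × 25 = 74.00 in aggregate.
Group total = 23 + 74.00 = 97.00.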